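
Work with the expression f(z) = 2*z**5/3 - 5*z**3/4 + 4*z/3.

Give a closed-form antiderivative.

The integrand splits into summands that can be handled one at a time.
Check: d/dz[z**6/9 - 5*z**4/16 + 2*z**2/3] = 2*z**5/3 - 5*z**3/4 + 4*z/3 = f(z).

An antiderivative is F(z) = z**6/9 - 5*z**4/16 + 2*z**2/3.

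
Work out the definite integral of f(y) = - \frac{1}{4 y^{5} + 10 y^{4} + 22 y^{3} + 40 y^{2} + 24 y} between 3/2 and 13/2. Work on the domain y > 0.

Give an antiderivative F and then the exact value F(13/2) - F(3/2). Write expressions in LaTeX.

The denominator factors as 2 y \left(y + 1\right) \left(2 y + 3\right) \left(y^{2} + 4\right); partial fractions split f into directly integrable pieces: - \frac{y - 4}{200 \left(y^{2} + 4\right)} - \frac{8}{75 \left(2 y + 3\right)} + \frac{1}{10 \left(y + 1\right)} - \frac{1}{24 y}.
F(y) = - \frac{\log{\left(y \right)}}{24} + \frac{\log{\left(y + 1 \right)}}{10} - \frac{4 \log{\left(y + \frac{3}{2} \right)}}{75} - \frac{\log{\left(y^{2} + 4 \right)}}{400} + \frac{\operatorname{atan}{\left(\frac{y}{2} \right)}}{100} is an antiderivative of f.
Check: d/dy[- \frac{\log{\left(y \right)}}{24} + \frac{\log{\left(y + 1 \right)}}{10} - \frac{4 \log{\left(y + \frac{3}{2} \right)}}{75} - \frac{\log{\left(y^{2} + 4 \right)}}{400} + \frac{\operatorname{atan}{\left(\frac{y}{2} \right)}}{100}] = - \frac{1}{4 y^{5} + 10 y^{4} + 22 y^{3} + 40 y^{2} + 24 y} = f(y).
F(13/2) = - \frac{4 \log{\left(8 \right)}}{75} - \frac{\log{\left(\frac{13}{2} \right)}}{24} - \frac{\log{\left(\frac{185}{4} \right)}}{400} + \frac{\operatorname{atan}{\left(\frac{13}{4} \right)}}{100} + \frac{\log{\left(\frac{15}{2} \right)}}{10}; F(3/2) = - \frac{4 \log{\left(3 \right)}}{75} - \frac{\log{\left(\frac{3}{2} \right)}}{24} - \frac{\log{\left(\frac{25}{4} \right)}}{400} + \frac{\operatorname{atan}{\left(\frac{3}{4} \right)}}{100} + \frac{\log{\left(\frac{5}{2} \right)}}{10}.
Integral = F(13/2) - F(3/2) = - \frac{4 \log{\left(8 \right)}}{75} - \frac{\log{\left(\frac{5}{2} \right)}}{10} - \frac{\log{\left(\frac{13}{2} \right)}}{24} - \frac{\log{\left(\frac{185}{4} \right)}}{400} - \frac{\operatorname{atan}{\left(\frac{3}{4} \right)}}{100} + \frac{\log{\left(\frac{25}{4} \right)}}{400} + \frac{\operatorname{atan}{\left(\frac{13}{4} \right)}}{100} + \frac{\log{\left(\frac{3}{2} \right)}}{24} + \frac{4 \log{\left(3 \right)}}{75} + \frac{\log{\left(\frac{15}{2} \right)}}{10}.

Antiderivative: F(y) = - \frac{\log{\left(y \right)}}{24} + \frac{\log{\left(y + 1 \right)}}{10} - \frac{4 \log{\left(y + \frac{3}{2} \right)}}{75} - \frac{\log{\left(y^{2} + 4 \right)}}{400} + \frac{\operatorname{atan}{\left(\frac{y}{2} \right)}}{100}; value = - \frac{4 \log{\left(8 \right)}}{75} - \frac{\log{\left(\frac{5}{2} \right)}}{10} - \frac{\log{\left(\frac{13}{2} \right)}}{24} - \frac{\log{\left(\frac{185}{4} \right)}}{400} - \frac{\operatorname{atan}{\left(\frac{3}{4} \right)}}{100} + \frac{\log{\left(\frac{25}{4} \right)}}{400} + \frac{\operatorname{atan}{\left(\frac{13}{4} \right)}}{100} + \frac{\log{\left(\frac{3}{2} \right)}}{24} + \frac{4 \log{\left(3 \right)}}{75} + \frac{\log{\left(\frac{15}{2} \right)}}{10}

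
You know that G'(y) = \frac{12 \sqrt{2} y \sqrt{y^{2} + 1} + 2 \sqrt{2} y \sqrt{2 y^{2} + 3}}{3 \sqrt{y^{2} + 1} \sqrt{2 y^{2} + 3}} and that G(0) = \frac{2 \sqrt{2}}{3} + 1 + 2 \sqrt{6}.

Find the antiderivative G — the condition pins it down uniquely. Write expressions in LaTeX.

Since d/dy undoes antidifferentiation here, G(y) must give back the stated G'(y).
A general antiderivative is \frac{4 \sqrt{\frac{y^{2}}{2} + \frac{1}{2}}}{3} + 4 \sqrt{y^{2} + \frac{3}{2}} + C.
The condition gives C = \frac{2 \sqrt{2}}{3} + 1 + 2 \sqrt{6} - (\frac{2 \sqrt{2}}{3} + 2 \sqrt{6}) = 1.
So G(y) = \frac{2 \sqrt{2} \sqrt{y^{2} + 1} + 6 \sqrt{2} \sqrt{2 y^{2} + 3} + 3}{3}.
Check: d/dy[\frac{2 \sqrt{2} \sqrt{y^{2} + 1} + 6 \sqrt{2} \sqrt{2 y^{2} + 3} + 3}{3}] = \frac{12 \sqrt{2} y \sqrt{y^{2} + 1} + 2 \sqrt{2} y \sqrt{2 y^{2} + 3}}{3 \sqrt{y^{2} + 1} \sqrt{2 y^{2} + 3}} = G'(y).

G(y) = \frac{2 \sqrt{2} \sqrt{y^{2} + 1} + 6 \sqrt{2} \sqrt{2 y^{2} + 3} + 3}{3}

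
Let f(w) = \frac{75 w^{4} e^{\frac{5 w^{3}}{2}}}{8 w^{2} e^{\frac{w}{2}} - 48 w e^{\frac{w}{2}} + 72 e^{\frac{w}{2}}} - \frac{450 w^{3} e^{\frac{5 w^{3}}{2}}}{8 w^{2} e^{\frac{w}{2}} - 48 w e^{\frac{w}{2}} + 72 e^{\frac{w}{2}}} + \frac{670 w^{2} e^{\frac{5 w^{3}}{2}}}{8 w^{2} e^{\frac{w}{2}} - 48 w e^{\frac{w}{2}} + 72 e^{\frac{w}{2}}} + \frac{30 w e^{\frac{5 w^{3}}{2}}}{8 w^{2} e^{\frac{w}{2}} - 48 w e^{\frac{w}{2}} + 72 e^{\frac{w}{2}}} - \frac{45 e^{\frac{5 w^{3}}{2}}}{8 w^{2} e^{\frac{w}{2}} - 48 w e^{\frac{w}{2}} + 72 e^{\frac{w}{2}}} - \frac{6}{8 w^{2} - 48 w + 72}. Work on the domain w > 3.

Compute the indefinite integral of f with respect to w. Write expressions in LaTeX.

Integrate term by term and add the pieces.
Check: d/dw[\frac{5 w e^{- \frac{w}{2}} e^{\frac{5 w^{3}}{2}} + 3 - 15 e^{- \frac{w}{2}} e^{\frac{5 w^{3}}{2}}}{4 \left(w - 3\right)}] = \frac{75 w^{4} e^{\frac{w}{2}} e^{\frac{5 w^{3}}{2}} - 450 w^{3} e^{\frac{w}{2}} e^{\frac{5 w^{3}}{2}} + 670 w^{2} e^{\frac{w}{2}} e^{\frac{5 w^{3}}{2}} + 30 w e^{\frac{w}{2}} e^{\frac{5 w^{3}}{2}} - 45 e^{\frac{w}{2}} e^{\frac{5 w^{3}}{2}} - 6 e^{w}}{8 w^{2} e^{w} - 48 w e^{w} + 72 e^{w}}, which equals f(w).

F(w) = \frac{5 w e^{- \frac{w}{2}} e^{\frac{5 w^{3}}{2}} + 3 - 15 e^{- \frac{w}{2}} e^{\frac{5 w^{3}}{2}}}{4 \left(w - 3\right)} + C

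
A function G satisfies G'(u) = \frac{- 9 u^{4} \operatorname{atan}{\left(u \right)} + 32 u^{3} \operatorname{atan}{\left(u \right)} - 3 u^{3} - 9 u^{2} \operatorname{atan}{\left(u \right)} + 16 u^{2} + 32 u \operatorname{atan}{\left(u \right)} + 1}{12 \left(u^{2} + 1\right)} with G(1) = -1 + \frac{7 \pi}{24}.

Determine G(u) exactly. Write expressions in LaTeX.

G(u) = - \frac{3 u^{3} \operatorname{atan}{\left(u \right)} - 16 u^{2} \operatorname{atan}{\left(u \right)} - \operatorname{atan}{\left(u \right)} + 12}{12}

Recognize the product-rule pattern: G'(u) = v'r + vr' with v = - \frac{u^{3}}{4} + \frac{4 u^{2}}{3} + \frac{1}{12}, r = \operatorname{atan}{\left(u \right)}, so integration by parts undoes it.
A general antiderivative is \frac{\left(- \frac{3 u^{3}}{4} + 4 u^{2} + \frac{1}{4}\right) \operatorname{atan}{\left(u \right)}}{3} + C.
The condition gives C = -1 + \frac{7 \pi}{24} - (\frac{7 \pi}{24}) = -1.
So G(u) = - \frac{3 u^{3} \operatorname{atan}{\left(u \right)} - 16 u^{2} \operatorname{atan}{\left(u \right)} - \operatorname{atan}{\left(u \right)} + 12}{12}.
Check: d/du[- \frac{3 u^{3} \operatorname{atan}{\left(u \right)} - 16 u^{2} \operatorname{atan}{\left(u \right)} - \operatorname{atan}{\left(u \right)} + 12}{12}] = \frac{- 9 u^{4} \operatorname{atan}{\left(u \right)} + 32 u^{3} \operatorname{atan}{\left(u \right)} - 3 u^{3} - 9 u^{2} \operatorname{atan}{\left(u \right)} + 16 u^{2} + 32 u \operatorname{atan}{\left(u \right)} + 1}{12 u^{2} + 12}, which equals G'(u).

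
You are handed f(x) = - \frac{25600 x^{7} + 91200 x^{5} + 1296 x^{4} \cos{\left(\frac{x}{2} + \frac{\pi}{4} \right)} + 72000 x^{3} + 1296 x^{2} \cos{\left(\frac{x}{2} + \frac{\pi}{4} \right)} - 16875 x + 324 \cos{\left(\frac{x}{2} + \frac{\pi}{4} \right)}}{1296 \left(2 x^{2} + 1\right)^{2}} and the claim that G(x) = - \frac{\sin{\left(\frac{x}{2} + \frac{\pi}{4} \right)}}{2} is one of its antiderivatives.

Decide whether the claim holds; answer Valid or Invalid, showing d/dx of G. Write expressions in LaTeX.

Invalid: d/dx[G] - f = \frac{25600 x^{7} + 91200 x^{5} + 72000 x^{3} - 16875 x}{5184 x^{4} + 5184 x^{2} + 1296}, which is not 0.

d/dx[G] = - \frac{\cos{\left(\frac{x}{2} + \frac{\pi}{4} \right)}}{4}
d/dx[G] - f(x) = \frac{25600 x^{7} + 91200 x^{5} + 72000 x^{3} - 16875 x}{5184 x^{4} + 5184 x^{2} + 1296} != 0.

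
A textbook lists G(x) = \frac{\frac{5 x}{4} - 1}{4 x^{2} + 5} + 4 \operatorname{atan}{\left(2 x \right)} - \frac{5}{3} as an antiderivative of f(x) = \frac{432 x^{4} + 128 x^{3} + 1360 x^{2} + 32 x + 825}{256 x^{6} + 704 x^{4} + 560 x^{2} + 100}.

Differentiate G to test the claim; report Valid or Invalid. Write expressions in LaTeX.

d/dx[G] = \frac{432 x^{4} + 128 x^{3} + 1360 x^{2} + 32 x + 825}{256 x^{6} + 704 x^{4} + 560 x^{2} + 100}
This equals f(x) exactly, so the claim holds.

Valid: G'(x) = f(x).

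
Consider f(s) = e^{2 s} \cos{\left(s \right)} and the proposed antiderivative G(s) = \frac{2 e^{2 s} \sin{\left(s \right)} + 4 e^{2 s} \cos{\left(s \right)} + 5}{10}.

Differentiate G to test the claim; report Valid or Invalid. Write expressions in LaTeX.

Valid - the claim checks out under differentiation.

d/ds[G] = e^{2 s} \cos{\left(s \right)}
This equals f(s) exactly, so the claim holds.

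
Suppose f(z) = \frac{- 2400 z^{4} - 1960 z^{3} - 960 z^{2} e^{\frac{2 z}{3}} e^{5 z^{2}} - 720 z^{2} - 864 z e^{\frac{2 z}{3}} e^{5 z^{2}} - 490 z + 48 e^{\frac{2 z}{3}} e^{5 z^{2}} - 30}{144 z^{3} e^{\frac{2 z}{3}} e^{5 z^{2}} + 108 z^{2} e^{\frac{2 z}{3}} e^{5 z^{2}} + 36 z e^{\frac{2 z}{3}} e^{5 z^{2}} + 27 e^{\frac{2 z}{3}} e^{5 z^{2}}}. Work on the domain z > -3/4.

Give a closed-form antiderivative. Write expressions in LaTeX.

An antiderivative is F(z) = \frac{\left(4 e^{\frac{2 z}{3}} e^{5 z^{2}} \log{\left(2 z + \frac{3}{2} \right)} - 12 e^{\frac{2 z}{3}} e^{5 z^{2}} \log{\left(4 z^{2} + 1 \right)} + 5\right) e^{- \frac{2 z}{3}} e^{- 5 z^{2}}}{3}.

Recover f(z) by differentiating a candidate F(z); any mismatch rules it out.
Check: d/dz[\frac{\left(4 e^{\frac{2 z}{3}} e^{5 z^{2}} \log{\left(2 z + \frac{3}{2} \right)} - 12 e^{\frac{2 z}{3}} e^{5 z^{2}} \log{\left(4 z^{2} + 1 \right)} + 5\right) e^{- \frac{2 z}{3}} e^{- 5 z^{2}}}{3}] = \frac{- 2400 z^{4} - 1960 z^{3} - 960 z^{2} e^{\frac{2 z}{3}} e^{5 z^{2}} - 720 z^{2} - 864 z e^{\frac{2 z}{3}} e^{5 z^{2}} - 490 z + 48 e^{\frac{2 z}{3}} e^{5 z^{2}} - 30}{144 z^{3} e^{\frac{2 z}{3}} e^{5 z^{2}} + 108 z^{2} e^{\frac{2 z}{3}} e^{5 z^{2}} + 36 z e^{\frac{2 z}{3}} e^{5 z^{2}} + 27 e^{\frac{2 z}{3}} e^{5 z^{2}}} = f(z).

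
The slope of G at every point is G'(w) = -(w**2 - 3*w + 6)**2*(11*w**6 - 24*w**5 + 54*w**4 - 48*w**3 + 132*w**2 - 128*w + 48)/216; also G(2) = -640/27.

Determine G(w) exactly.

G(w) = (-w**2/3 + w - 2)**3*(w**5/4 + 2*w**3/3 + 3*w + 2/3)/2

Recognize the product-rule pattern: G'(w) = u'v + uv' with u = (-w**2/3 + w - 2)**3/2, v = w**5/4 + 2*w**3/3 + 3*w + 2/3, so integration by parts undoes it.
A general antiderivative is (-w**2/3 + w - 2)**3*(w**5/4 + 2*w**3/3 + 3*w + 2/3)/2 + C.
The condition gives C = -640/27 - (-640/27) = 0.
So G(w) = (-w**2/3 + w - 2)**3*(w**5/4 + 2*w**3/3 + 3*w + 2/3)/2.
Check: d/dw[(-w**2/3 + w - 2)**3*(w**5/4 + 2*w**3/3 + 3*w + 2/3)/2] = -11*w**10/216 + 5*w**9/12 - 143*w**8/72 + 53*w**7/9 - 469*w**6/36 + 592*w**5/27 - 605*w**4/18 + 394*w**3/9 - 48*w**2 + 88*w/3 - 8, which equals G'(w).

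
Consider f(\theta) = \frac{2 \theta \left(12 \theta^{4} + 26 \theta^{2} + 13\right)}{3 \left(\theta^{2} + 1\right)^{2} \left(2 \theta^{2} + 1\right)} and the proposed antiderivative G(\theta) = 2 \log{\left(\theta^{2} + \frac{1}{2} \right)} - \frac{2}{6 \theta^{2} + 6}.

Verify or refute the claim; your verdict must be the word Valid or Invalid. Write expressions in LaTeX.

d/d\theta[G] = \frac{24 \theta^{5} + 52 \theta^{3} + 26 \theta}{6 \theta^{6} + 15 \theta^{4} + 12 \theta^{2} + 3}
This equals f(\theta) exactly, so the claim holds.

Valid - the claim checks out under differentiation.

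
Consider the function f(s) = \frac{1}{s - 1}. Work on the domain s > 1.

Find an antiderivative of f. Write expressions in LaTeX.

An antiderivative is F(s) = \log{\left(2 s - 2 \right)}.

Whatever form F(s) takes, F'(s) = f(s) is non-negotiable.
Check: d/ds[\log{\left(2 s - 2 \right)}] = \frac{1}{s - 1} = f(s).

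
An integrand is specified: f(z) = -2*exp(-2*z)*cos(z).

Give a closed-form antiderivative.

Whatever form F(z) takes, F'(z) = f(z) is non-negotiable.
Check: d/dz[2*(-sin(z) + 2*cos(z))*exp(-2*z)/5] = -2*exp(-2*z)*cos(z) = f(z).

An antiderivative is F(z) = 2*(-sin(z) + 2*cos(z))*exp(-2*z)/5.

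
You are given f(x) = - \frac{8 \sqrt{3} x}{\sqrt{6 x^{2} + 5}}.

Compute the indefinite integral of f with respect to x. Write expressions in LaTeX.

f matches the chain-rule pattern g'(h)*h' with inner function h(x) = 2 x^{2} + \frac{5}{3}; substituting u = h(x) collapses the integral.
Check: d/dx[- \frac{4 \sqrt{3} \sqrt{6 x^{2} + 5}}{3}] = - \frac{8 \sqrt{3} x}{\sqrt{6 x^{2} + 5}} = f(x).

F(x) = - \frac{4 \sqrt{3} \sqrt{6 x^{2} + 5}}{3} + C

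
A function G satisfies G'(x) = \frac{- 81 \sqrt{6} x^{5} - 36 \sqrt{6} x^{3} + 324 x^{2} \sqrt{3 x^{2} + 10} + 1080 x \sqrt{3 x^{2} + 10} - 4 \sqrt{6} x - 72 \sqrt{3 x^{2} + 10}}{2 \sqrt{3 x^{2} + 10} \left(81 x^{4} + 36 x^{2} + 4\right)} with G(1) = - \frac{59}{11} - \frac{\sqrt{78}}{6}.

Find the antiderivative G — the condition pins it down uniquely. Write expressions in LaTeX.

A first test for any G(x): its x-derivative must equal the given G'(x).
A general antiderivative is \frac{- 3 x - 5}{\frac{3 x^{2}}{2} + \frac{1}{3}} - \sqrt{\frac{x^{2}}{2} + \frac{5}{3}} + C.
The condition gives C = - \frac{59}{11} - \frac{\sqrt{78}}{6} - (- \frac{48}{11} - \frac{\sqrt{78}}{6}) = -1.
So G(x) = - \frac{9 \sqrt{6} x^{2} \sqrt{3 x^{2} + 10} + 54 x^{2} + 108 x + 2 \sqrt{6} \sqrt{3 x^{2} + 10} + 192}{6 \left(9 x^{2} + 2\right)}.
Check: d/dx[- \frac{9 \sqrt{6} x^{2} \sqrt{3 x^{2} + 10} + 54 x^{2} + 108 x + 2 \sqrt{6} \sqrt{3 x^{2} + 10} + 192}{6 \left(9 x^{2} + 2\right)}] = \frac{- 81 \sqrt{6} x^{5} - 36 \sqrt{6} x^{3} + 324 x^{2} \sqrt{3 x^{2} + 10} + 1080 x \sqrt{3 x^{2} + 10} - 4 \sqrt{6} x - 72 \sqrt{3 x^{2} + 10}}{162 x^{4} \sqrt{3 x^{2} + 10} + 72 x^{2} \sqrt{3 x^{2} + 10} + 8 \sqrt{3 x^{2} + 10}}, which equals G'(x).

G(x) = - \frac{9 \sqrt{6} x^{2} \sqrt{3 x^{2} + 10} + 54 x^{2} + 108 x + 2 \sqrt{6} \sqrt{3 x^{2} + 10} + 192}{6 \left(9 x^{2} + 2\right)}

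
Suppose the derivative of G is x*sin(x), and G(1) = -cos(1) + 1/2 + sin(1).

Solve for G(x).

G(x) = (-2*x*cos(x) + 2*sin(x) + 1)/2

A candidate passes only if d/dx[G] lands on the given G'(x) exactly.
A general antiderivative is -x*cos(x) + sin(x) + C.
The condition gives C = -cos(1) + 1/2 + sin(1) - (-cos(1) + sin(1)) = 1/2.
So G(x) = (-2*x*cos(x) + 2*sin(x) + 1)/2.
Check: d/dx[(-2*x*cos(x) + 2*sin(x) + 1)/2] = x*sin(x) = G'(x).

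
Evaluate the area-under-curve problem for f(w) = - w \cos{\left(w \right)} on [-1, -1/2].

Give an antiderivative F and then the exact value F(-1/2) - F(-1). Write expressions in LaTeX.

Any candidate F(w) must reproduce f(w) exactly when differentiated.
F(w) = - w \sin{\left(w \right)} - \cos{\left(w \right)} is an antiderivative of f.
Check: d/dw[- w \sin{\left(w \right)} - \cos{\left(w \right)}] = - w \cos{\left(w \right)} = f(w).
F(-1/2) = - \cos{\left(\frac{1}{2} \right)} - \frac{\sin{\left(\frac{1}{2} \right)}}{2}; F(-1) = - \sin{\left(1 \right)} - \cos{\left(1 \right)}.
Integral = F(-1/2) - F(-1) = - \cos{\left(\frac{1}{2} \right)} - \frac{\sin{\left(\frac{1}{2} \right)}}{2} + \cos{\left(1 \right)} + \sin{\left(1 \right)}.

Antiderivative: F(w) = - w \sin{\left(w \right)} - \cos{\left(w \right)}; value = - \cos{\left(\frac{1}{2} \right)} - \frac{\sin{\left(\frac{1}{2} \right)}}{2} + \cos{\left(1 \right)} + \sin{\left(1 \right)}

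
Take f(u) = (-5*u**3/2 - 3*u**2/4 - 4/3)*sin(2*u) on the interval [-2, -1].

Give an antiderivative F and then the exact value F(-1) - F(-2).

Recover f(u) by differentiating a candidate F(u); any mismatch rules it out.
F(u) = (60*u**3*cos(2*u) - 90*u**2*sin(2*u) + 18*u**2*cos(2*u) - 18*u*sin(2*u) - 90*u*cos(2*u) + 45*sin(2*u) + 23*cos(2*u))/48 is an antiderivative of f.
Check: d/du[(60*u**3*cos(2*u) - 90*u**2*sin(2*u) + 18*u**2*cos(2*u) - 18*u*sin(2*u) - 90*u*cos(2*u) + 45*sin(2*u) + 23*cos(2*u))/48] = -5*u**3*sin(2*u)/2 - 3*u**2*sin(2*u)/4 - 4*sin(2*u)/3, which equals f(u).
F(-1) = 71*cos(2)/48 + 9*sin(2)/16; F(-2) = 93*sin(4)/16 - 205*cos(4)/48.
Integral = F(-1) - F(-2) = 205*cos(4)/48 + 71*cos(2)/48 + 9*sin(2)/16 - 93*sin(4)/16.

Antiderivative: F(u) = (60*u**3*cos(2*u) - 90*u**2*sin(2*u) + 18*u**2*cos(2*u) - 18*u*sin(2*u) - 90*u*cos(2*u) + 45*sin(2*u) + 23*cos(2*u))/48; value = 205*cos(4)/48 + 71*cos(2)/48 + 9*sin(2)/16 - 93*sin(4)/16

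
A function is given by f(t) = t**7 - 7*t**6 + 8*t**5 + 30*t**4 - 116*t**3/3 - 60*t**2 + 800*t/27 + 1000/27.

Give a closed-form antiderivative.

The substitution u = -t**2/2 + t + 5/3 works: f is exactly (dF/du)*(du/dt) for that inner function.
Check: d/dt[t**8/8 - t**7 + 4*t**6/3 + 6*t**5 - 29*t**4/3 - 20*t**3 + 400*t**2/27 + 1000*t/27] = t**7 - 7*t**6 + 8*t**5 + 30*t**4 - 116*t**3/3 - 60*t**2 + 800*t/27 + 1000/27 = f(t).

An antiderivative is F(t) = t**8/8 - t**7 + 4*t**6/3 + 6*t**5 - 29*t**4/3 - 20*t**3 + 400*t**2/27 + 1000*t/27.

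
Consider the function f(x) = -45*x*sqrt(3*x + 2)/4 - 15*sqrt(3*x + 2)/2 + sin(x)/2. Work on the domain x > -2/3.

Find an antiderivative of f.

Integrate term by term and add the pieces.
Check: d/dx[-(3*x + 2)**(5/2)/2 - cos(x)/2] = -45*x*sqrt(3*x + 2)/4 - 15*sqrt(3*x + 2)/2 + sin(x)/2 = f(x).

An antiderivative is F(x) = -(3*x + 2)**(5/2)/2 - cos(x)/2.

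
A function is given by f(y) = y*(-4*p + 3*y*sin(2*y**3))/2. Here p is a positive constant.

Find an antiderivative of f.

For F(y) to be correct the identity F'(y) - f(y) = 0 must hold.
Check: d/dy[-p*y**2 - cos(2*y**3)/4] = -2*p*y + 3*y**2*sin(2*y**3)/2, which equals f(y).

An antiderivative is F(y) = -p*y**2 - cos(2*y**3)/4.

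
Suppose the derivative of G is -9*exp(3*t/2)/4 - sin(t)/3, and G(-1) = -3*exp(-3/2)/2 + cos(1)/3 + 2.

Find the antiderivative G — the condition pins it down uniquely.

Integrate term by term and add the pieces.
A general antiderivative is -3*exp(3*t/2)/2 + cos(t)/3 + C.
The condition gives C = -3*exp(-3/2)/2 + cos(1)/3 + 2 - (-3*exp(-3/2)/2 + cos(1)/3) = 2.
So G(t) = -3*exp(3*t/2)/2 + cos(t)/3 + 2.
Check: d/dt[-3*exp(3*t/2)/2 + cos(t)/3 + 2] = -9*exp(3*t/2)/4 - sin(t)/3 = G'(t).

G(t) = -3*exp(3*t/2)/2 + cos(t)/3 + 2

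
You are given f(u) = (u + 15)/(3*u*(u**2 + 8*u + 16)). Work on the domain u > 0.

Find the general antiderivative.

F(u) = -(-15*u*log(u) + 15*u*log(u + 4) - 60*log(u) + 60*log(u + 4) - 44)/(48*(u + 4)) + C

The denominator factors as 3*u*(u + 4)**2; partial fractions split f into directly integrable pieces: -5/(16*(u + 4)) - 11/(12*(u + 4)**2) + 5/(16*u).
Check: d/du[-(-15*u*log(u) + 15*u*log(u + 4) - 60*log(u) + 60*log(u + 4) - 44)/(48*(u + 4))] = (u + 15)/(3*u**3 + 24*u**2 + 48*u), which equals f(u).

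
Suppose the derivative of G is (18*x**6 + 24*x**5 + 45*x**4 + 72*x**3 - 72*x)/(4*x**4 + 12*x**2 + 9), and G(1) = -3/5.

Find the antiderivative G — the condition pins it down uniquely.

G(x) = 3*x**2*(x**3 + 2*x**2 - 4)/(2*x**2 + 3)

G'(x) has the shape u'v + uv' for u = -3/(2*x**2 + 3) and v = -x**5 - 2*x**4 + 4*x**2 — it is the derivative of the product u*v.
A general antiderivative is -3*(-x**5 - 2*x**4 + 4*x**2)/(2*x**2 + 3) + C.
The condition gives C = -3/5 - (-3/5) = 0.
So G(x) = 3*x**2*(x**3 + 2*x**2 - 4)/(2*x**2 + 3).
Check: d/dx[3*x**2*(x**3 + 2*x**2 - 4)/(2*x**2 + 3)] = (18*x**6 + 24*x**5 + 45*x**4 + 72*x**3 - 72*x)/(4*x**4 + 12*x**2 + 9) = G'(x).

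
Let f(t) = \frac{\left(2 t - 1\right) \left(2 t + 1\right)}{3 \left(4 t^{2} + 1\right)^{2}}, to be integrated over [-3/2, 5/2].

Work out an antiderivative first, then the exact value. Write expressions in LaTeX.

Antiderivative: F(t) = - \frac{t}{3 \left(4 t^{2} + 1\right)}; value = - \frac{16}{195}

f has the shape u'v + uv' for u = - \frac{t}{3} and v = \frac{1}{4 t^{2} + 1} — it is the derivative of the product u*v.
F(t) = - \frac{t}{3 \left(4 t^{2} + 1\right)} is an antiderivative of f.
Check: d/dt[- \frac{t}{3 \left(4 t^{2} + 1\right)}] = \frac{4 t^{2} - 1}{48 t^{4} + 24 t^{2} + 3}, which equals f(t).
F(5/2) = - \frac{5}{156}; F(-3/2) = \frac{1}{20}.
Integral = F(5/2) - F(-3/2) = - \frac{16}{195}.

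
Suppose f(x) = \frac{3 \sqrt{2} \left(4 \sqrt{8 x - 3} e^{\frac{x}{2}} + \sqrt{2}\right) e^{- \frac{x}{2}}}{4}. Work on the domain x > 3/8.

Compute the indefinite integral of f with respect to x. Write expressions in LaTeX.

F(x) = \frac{\left(\sqrt{2} \left(8 x - 3\right)^{\frac{3}{2}} e^{\frac{x}{2}} - 12\right) e^{- \frac{x}{2}}}{4} + C

Any candidate F(x) must reproduce f(x) exactly when differentiated.
Check: d/dx[\frac{\left(\sqrt{2} \left(8 x - 3\right)^{\frac{3}{2}} e^{\frac{x}{2}} - 12\right) e^{- \frac{x}{2}}}{4}] = \frac{\left(6 \sqrt{2} \sqrt{8 x - 3} e^{\frac{x}{2}} + 3\right) e^{- \frac{x}{2}}}{2}, which equals f(x).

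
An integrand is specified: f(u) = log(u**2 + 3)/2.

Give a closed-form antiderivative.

Recover f(u) by differentiating a candidate F(u); any mismatch rules it out.
Check: d/du[(u*log(u**2 + 3) - 2*u + 2*sqrt(3)*atan(sqrt(3)*u/3))/2] = log(u**2 + 3)/2 = f(u).

An antiderivative is F(u) = (u*log(u**2 + 3) - 2*u + 2*sqrt(3)*atan(sqrt(3)*u/3))/2.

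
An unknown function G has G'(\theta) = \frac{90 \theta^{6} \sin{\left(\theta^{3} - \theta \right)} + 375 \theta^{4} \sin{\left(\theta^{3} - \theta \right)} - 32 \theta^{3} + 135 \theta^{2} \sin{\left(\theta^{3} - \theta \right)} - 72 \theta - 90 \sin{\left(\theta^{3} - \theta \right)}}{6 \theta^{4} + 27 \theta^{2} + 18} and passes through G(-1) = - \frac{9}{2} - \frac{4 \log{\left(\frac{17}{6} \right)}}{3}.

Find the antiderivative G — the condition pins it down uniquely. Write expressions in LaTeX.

G(\theta) = - \frac{8 \log{\left(\frac{\theta^{4}}{3} + \frac{3 \theta^{2}}{2} + 1 \right)} + 30 \cos{\left(\theta^{3} - \theta \right)} - 3}{6}

Any candidate G(\theta) must reproduce the stated G'(\theta) exactly.
A general antiderivative is - \frac{4 \log{\left(\frac{\theta^{4}}{3} + \frac{3 \theta^{2}}{2} + 1 \right)}}{3} - 5 \cos{\left(\theta^{3} - \theta \right)} + C.
The condition gives C = - \frac{9}{2} - \frac{4 \log{\left(\frac{17}{6} \right)}}{3} - (-5 - \frac{4 \log{\left(\frac{17}{6} \right)}}{3}) = \frac{1}{2}.
So G(\theta) = - \frac{8 \log{\left(\frac{\theta^{4}}{3} + \frac{3 \theta^{2}}{2} + 1 \right)} + 30 \cos{\left(\theta^{3} - \theta \right)} - 3}{6}.
Check: d/d\theta[- \frac{8 \log{\left(\frac{\theta^{4}}{3} + \frac{3 \theta^{2}}{2} + 1 \right)} + 30 \cos{\left(\theta^{3} - \theta \right)} - 3}{6}] = \frac{90 \theta^{6} \sin{\left(\theta^{3} - \theta \right)} + 375 \theta^{4} \sin{\left(\theta^{3} - \theta \right)} - 32 \theta^{3} + 135 \theta^{2} \sin{\left(\theta^{3} - \theta \right)} - 72 \theta - 90 \sin{\left(\theta^{3} - \theta \right)}}{6 \theta^{4} + 27 \theta^{2} + 18} = G'(\theta).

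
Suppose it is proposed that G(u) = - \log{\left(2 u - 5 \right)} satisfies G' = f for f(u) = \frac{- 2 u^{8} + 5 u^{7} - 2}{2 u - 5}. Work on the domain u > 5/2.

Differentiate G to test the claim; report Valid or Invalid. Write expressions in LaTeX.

Invalid: d/du[G] - f = u^{7}, which is not 0.

d/du[G] = - \frac{2}{2 u - 5}
d/du[G] - f(u) = u^{7} != 0.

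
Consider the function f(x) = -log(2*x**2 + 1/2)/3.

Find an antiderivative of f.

An antiderivative is F(x) = (-x*log(2*x**2 + 1/2) + 2*x - atan(2*x))/3.

A candidate is checked by its d/dx: the result must match f(x).
Check: d/dx[(-x*log(2*x**2 + 1/2) + 2*x - atan(2*x))/3] = -log(2*x**2 + 1/2)/3 = f(x).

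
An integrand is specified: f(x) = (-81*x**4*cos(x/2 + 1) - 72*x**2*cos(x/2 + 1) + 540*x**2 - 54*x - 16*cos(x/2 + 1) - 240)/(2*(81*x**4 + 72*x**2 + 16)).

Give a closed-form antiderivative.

A candidate is checked by its d/dx: the result must match f(x).
Check: d/dx[(1/4 - 5*x)/(3*x**2/2 + 2/3) - sin(x/2 + 1)] = (-81*x**4*cos(x/2 + 1) - 72*x**2*cos(x/2 + 1) + 540*x**2 - 54*x - 16*cos(x/2 + 1) - 240)/(162*x**4 + 144*x**2 + 32), which equals f(x).

An antiderivative is F(x) = (1/4 - 5*x)/(3*x**2/2 + 2/3) - sin(x/2 + 1).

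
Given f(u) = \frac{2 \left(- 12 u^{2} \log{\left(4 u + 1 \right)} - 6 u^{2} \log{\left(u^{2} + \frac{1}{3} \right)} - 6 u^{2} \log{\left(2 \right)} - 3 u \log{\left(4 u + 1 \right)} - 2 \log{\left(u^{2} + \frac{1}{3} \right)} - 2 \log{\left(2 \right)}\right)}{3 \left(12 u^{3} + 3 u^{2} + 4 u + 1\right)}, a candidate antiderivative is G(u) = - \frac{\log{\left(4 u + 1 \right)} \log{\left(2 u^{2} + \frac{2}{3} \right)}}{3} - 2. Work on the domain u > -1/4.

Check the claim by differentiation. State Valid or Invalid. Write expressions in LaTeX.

d/du[G] = \frac{- 24 u^{2} \log{\left(4 u + 1 \right)} - 12 u^{2} \log{\left(u^{2} + \frac{1}{3} \right)} - 12 u^{2} \log{\left(2 \right)} - 6 u \log{\left(4 u + 1 \right)} - 4 \log{\left(u^{2} + \frac{1}{3} \right)} - 4 \log{\left(2 \right)}}{36 u^{3} + 9 u^{2} + 12 u + 3}
This equals f(u) exactly, so the claim holds.

Valid: G'(u) = f(u).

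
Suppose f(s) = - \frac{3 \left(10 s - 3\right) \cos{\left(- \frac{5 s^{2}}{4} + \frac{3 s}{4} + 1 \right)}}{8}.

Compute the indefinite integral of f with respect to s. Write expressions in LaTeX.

F(s) = \frac{3 \sin{\left(- \frac{5 s^{2}}{4} + \frac{3 s}{4} + 1 \right)}}{2} + C

f matches the chain-rule pattern g'(h)*h' with inner function h(s) = - \frac{5 s^{2}}{4} + \frac{3 s}{4} + 1; substituting u = h(s) collapses the integral.
Check: d/ds[\frac{3 \sin{\left(- \frac{5 s^{2}}{4} + \frac{3 s}{4} + 1 \right)}}{2}] = - \frac{15 s \cos{\left(- \frac{5 s^{2}}{4} + \frac{3 s}{4} + 1 \right)}}{4} + \frac{9 \cos{\left(- \frac{5 s^{2}}{4} + \frac{3 s}{4} + 1 \right)}}{8}, which equals f(s).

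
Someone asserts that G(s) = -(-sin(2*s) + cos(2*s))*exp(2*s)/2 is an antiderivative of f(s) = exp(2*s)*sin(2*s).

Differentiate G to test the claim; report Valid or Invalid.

d/ds[G] = 2*exp(2*s)*sin(2*s)
d/ds[G] - f(s) = exp(2*s)*sin(2*s) != 0.

Invalid: d/ds[G] - f = exp(2*s)*sin(2*s), which is not 0.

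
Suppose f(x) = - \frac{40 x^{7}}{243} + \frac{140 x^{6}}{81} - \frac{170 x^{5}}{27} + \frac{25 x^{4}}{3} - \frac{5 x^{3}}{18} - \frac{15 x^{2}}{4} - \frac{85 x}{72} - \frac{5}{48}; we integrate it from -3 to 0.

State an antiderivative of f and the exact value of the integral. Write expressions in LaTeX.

Antiderivative: F(x) = - \frac{5 \left(\frac{x^{2}}{3} - x - \frac{1}{4}\right)^{4}}{3}; value = \frac{14575}{8}

f matches the chain-rule pattern g'(h)*h' with inner function h(x) = \frac{x^{2}}{3} - x - \frac{1}{4}; substituting u = h(x) collapses the integral.
F(x) = - \frac{5 \left(\frac{x^{2}}{3} - x - \frac{1}{4}\right)^{4}}{3} is an antiderivative of f.
Check: d/dx[- \frac{5 \left(\frac{x^{2}}{3} - x - \frac{1}{4}\right)^{4}}{3}] = - \frac{40 x^{7}}{243} + \frac{140 x^{6}}{81} - \frac{170 x^{5}}{27} + \frac{25 x^{4}}{3} - \frac{5 x^{3}}{18} - \frac{15 x^{2}}{4} - \frac{85 x}{72} - \frac{5}{48} = f(x).
F(0) = - \frac{5}{768}; F(-3) = - \frac{1399205}{768}.
Integral = F(0) - F(-3) = \frac{14575}{8}.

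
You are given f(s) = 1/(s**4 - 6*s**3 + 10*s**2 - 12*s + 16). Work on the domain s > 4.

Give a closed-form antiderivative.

An antiderivative is F(s) = (log(s - 4) - 3*log(s - 2) + log(s**2 + 2) + sqrt(2)*atan(sqrt(2)*s/2))/36.

Factor the denominator ((s - 4)*(s - 2)*(s**2 + 2)) and decompose: f = (s + 1)/(18*(s**2 + 2)) - 1/(12*(s - 2)) + 1/(36*(s - 4)); each piece integrates to a log, atan, or power term.
Check: d/ds[(log(s - 4) - 3*log(s - 2) + log(s**2 + 2) + sqrt(2)*atan(sqrt(2)*s/2))/36] = 1/(s**4 - 6*s**3 + 10*s**2 - 12*s + 16) = f(s).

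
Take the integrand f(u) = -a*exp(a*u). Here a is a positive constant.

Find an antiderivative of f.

An antiderivative is F(u) = -exp(a*u).

Differentiate the proposed F(u) back; it has to land on f(u) exactly.
Check: d/du[-exp(a*u)] = -a*exp(a*u) = f(u).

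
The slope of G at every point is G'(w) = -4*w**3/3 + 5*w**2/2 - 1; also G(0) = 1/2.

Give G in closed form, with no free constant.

G(w) = -w**4/3 + 5*w**3/6 - w + 1/2

Integrate term by term and add the pieces.
A general antiderivative is -w**4/3 + 5*w**3/6 - w + C.
The condition gives C = 1/2 - (0) = 1/2.
So G(w) = -w**4/3 + 5*w**3/6 - w + 1/2.
Check: d/dw[-w**4/3 + 5*w**3/6 - w + 1/2] = -4*w**3/3 + 5*w**2/2 - 1 = G'(w).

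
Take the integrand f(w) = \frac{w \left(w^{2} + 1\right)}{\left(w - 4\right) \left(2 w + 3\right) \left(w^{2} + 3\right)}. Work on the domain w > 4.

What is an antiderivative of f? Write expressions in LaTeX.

Factor the denominator (\left(w - 4\right) \left(2 w + 3\right) \left(w^{2} + 3\right)) and decompose: f = \frac{2 \left(6 w + 5\right)}{133 \left(w^{2} + 3\right)} + \frac{13}{77 \left(2 w + 3\right)} + \frac{68}{209 \left(w - 4\right)}; each piece integrates to a log, atan, or power term.
Check: d/dw[\frac{68 \log{\left(w - 4 \right)}}{209} + \frac{13 \log{\left(w + \frac{3}{2} \right)}}{154} + \frac{6 \log{\left(w^{2} + 3 \right)}}{133} + \frac{10 \sqrt{3} \operatorname{atan}{\left(\frac{\sqrt{3} w}{3} \right)}}{399}] = \frac{w^{3} + w}{2 w^{4} - 5 w^{3} - 6 w^{2} - 15 w - 36}, which equals f(w).

An antiderivative is F(w) = \frac{68 \log{\left(w - 4 \right)}}{209} + \frac{13 \log{\left(w + \frac{3}{2} \right)}}{154} + \frac{6 \log{\left(w^{2} + 3 \right)}}{133} + \frac{10 \sqrt{3} \operatorname{atan}{\left(\frac{\sqrt{3} w}{3} \right)}}{399}.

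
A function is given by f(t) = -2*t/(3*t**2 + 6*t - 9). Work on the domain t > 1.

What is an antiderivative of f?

Factor the denominator (3*(t - 1)*(t + 3)) and decompose: f = -1/(2*(t + 3)) - 1/(6*(t - 1)); each piece integrates to a log, atan, or power term.
Check: d/dt[-log(t - 1)/6 - log(t + 3)/2] = -2*t/(3*t**2 + 6*t - 9) = f(t).

An antiderivative is F(t) = -log(t - 1)/6 - log(t + 3)/2.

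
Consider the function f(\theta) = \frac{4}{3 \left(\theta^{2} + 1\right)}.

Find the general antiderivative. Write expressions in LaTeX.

F(\theta) = \frac{4 \operatorname{atan}{\left(\theta \right)}}{3} + C

Recover f(\theta) by differentiating a candidate F(\theta); any mismatch rules it out.
Check: d/d\theta[\frac{4 \operatorname{atan}{\left(\theta \right)}}{3}] = \frac{4}{3 \theta^{2} + 3}, which equals f(\theta).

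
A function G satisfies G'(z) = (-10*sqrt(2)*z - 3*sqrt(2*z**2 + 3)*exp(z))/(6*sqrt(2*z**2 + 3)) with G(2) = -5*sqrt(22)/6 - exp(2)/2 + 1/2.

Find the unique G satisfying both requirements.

G(z) = -(5*sqrt(2)*sqrt(2*z**2 + 3) + 3*exp(z) - 3)/6

A candidate passes only if d/dz[G] lands on the given G'(z) exactly.
A general antiderivative is -5*sqrt(z**2 + 3/2)/3 - exp(z)/2 + C.
The condition gives C = -5*sqrt(22)/6 - exp(2)/2 + 1/2 - (-5*sqrt(22)/6 - exp(2)/2) = 1/2.
So G(z) = -(5*sqrt(2)*sqrt(2*z**2 + 3) + 3*exp(z) - 3)/6.
Check: d/dz[-(5*sqrt(2)*sqrt(2*z**2 + 3) + 3*exp(z) - 3)/6] = (-10*sqrt(2)*z - 3*sqrt(2*z**2 + 3)*exp(z))/(6*sqrt(2*z**2 + 3)) = G'(z).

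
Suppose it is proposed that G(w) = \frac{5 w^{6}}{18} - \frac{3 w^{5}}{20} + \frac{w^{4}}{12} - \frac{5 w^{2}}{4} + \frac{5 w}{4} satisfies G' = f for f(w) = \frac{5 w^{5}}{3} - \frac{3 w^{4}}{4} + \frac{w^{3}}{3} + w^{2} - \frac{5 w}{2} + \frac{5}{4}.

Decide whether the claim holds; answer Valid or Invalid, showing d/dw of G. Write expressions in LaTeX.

Invalid: d/dw[G] - f = - w^{2}, which is not 0.

d/dw[G] = \frac{5 w^{5}}{3} - \frac{3 w^{4}}{4} + \frac{w^{3}}{3} - \frac{5 w}{2} + \frac{5}{4}
d/dw[G] - f(w) = - w^{2} != 0.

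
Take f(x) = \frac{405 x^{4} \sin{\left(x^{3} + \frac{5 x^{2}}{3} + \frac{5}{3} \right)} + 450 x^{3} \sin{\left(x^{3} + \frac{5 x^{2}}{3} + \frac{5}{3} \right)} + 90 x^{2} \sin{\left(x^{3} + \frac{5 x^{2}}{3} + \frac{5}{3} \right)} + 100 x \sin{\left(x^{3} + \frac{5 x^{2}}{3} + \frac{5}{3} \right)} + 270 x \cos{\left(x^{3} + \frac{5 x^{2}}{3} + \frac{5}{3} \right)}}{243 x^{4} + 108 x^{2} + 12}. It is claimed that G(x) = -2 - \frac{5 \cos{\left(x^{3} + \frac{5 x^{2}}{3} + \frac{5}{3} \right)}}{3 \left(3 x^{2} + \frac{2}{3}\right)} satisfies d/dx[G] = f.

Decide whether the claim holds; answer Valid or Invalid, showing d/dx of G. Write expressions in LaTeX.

d/dx[G] = \frac{405 x^{4} \sin{\left(x^{3} + \frac{5 x^{2}}{3} + \frac{5}{3} \right)} + 450 x^{3} \sin{\left(x^{3} + \frac{5 x^{2}}{3} + \frac{5}{3} \right)} + 90 x^{2} \sin{\left(x^{3} + \frac{5 x^{2}}{3} + \frac{5}{3} \right)} + 100 x \sin{\left(x^{3} + \frac{5 x^{2}}{3} + \frac{5}{3} \right)} + 270 x \cos{\left(x^{3} + \frac{5 x^{2}}{3} + \frac{5}{3} \right)}}{243 x^{4} + 108 x^{2} + 12}
This equals f(x) exactly, so the claim holds.

Valid - the claim checks out under differentiation.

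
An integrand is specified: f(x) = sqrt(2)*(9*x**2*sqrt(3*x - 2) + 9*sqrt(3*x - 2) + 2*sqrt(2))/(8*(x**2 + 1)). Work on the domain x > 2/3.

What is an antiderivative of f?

An antiderivative is F(x) = 3*x*sqrt(3*x/2 - 1)/2 - sqrt(3*x/2 - 1) + atan(x)/2.

A first test for any F(x): its x-derivative must equal f(x) identically.
Check: d/dx[3*x*sqrt(3*x/2 - 1)/2 - sqrt(3*x/2 - 1) + atan(x)/2] = (27*x**3 - 18*x**2 + 27*x + 2*sqrt(2)*sqrt(3*x - 2) - 18)/(4*sqrt(2)*x**2*sqrt(3*x - 2) + 4*sqrt(2)*sqrt(3*x - 2)), which equals f(x).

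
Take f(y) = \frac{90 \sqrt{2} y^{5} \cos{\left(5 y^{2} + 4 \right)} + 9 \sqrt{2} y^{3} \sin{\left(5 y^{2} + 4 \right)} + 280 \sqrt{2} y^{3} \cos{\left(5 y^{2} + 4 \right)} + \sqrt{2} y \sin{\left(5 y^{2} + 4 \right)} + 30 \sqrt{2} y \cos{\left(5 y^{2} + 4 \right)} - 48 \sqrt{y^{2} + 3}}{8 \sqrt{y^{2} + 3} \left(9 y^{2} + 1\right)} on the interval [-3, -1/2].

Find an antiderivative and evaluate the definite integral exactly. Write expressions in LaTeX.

Antiderivative: F(y) = \frac{\sqrt{2} \sqrt{y^{2} + 3} \sin{\left(5 y^{2} + 4 \right)}}{8} - 2 \operatorname{atan}{\left(3 y \right)}; value = - 2 \operatorname{atan}{\left(9 \right)} + \frac{\sqrt{26} \sin{\left(\frac{21}{4} \right)}}{16} - \frac{\sqrt{6} \sin{\left(49 \right)}}{4} + 2 \operatorname{atan}{\left(\frac{3}{2} \right)}

Any candidate F(y) must reproduce f(y) exactly when differentiated.
F(y) = \frac{\sqrt{2} \sqrt{y^{2} + 3} \sin{\left(5 y^{2} + 4 \right)}}{8} - 2 \operatorname{atan}{\left(3 y \right)} is an antiderivative of f.
Check: d/dy[\frac{\sqrt{2} \sqrt{y^{2} + 3} \sin{\left(5 y^{2} + 4 \right)}}{8} - 2 \operatorname{atan}{\left(3 y \right)}] = \frac{90 \sqrt{2} y^{5} \cos{\left(5 y^{2} + 4 \right)} + 9 \sqrt{2} y^{3} \sin{\left(5 y^{2} + 4 \right)} + 280 \sqrt{2} y^{3} \cos{\left(5 y^{2} + 4 \right)} + \sqrt{2} y \sin{\left(5 y^{2} + 4 \right)} + 30 \sqrt{2} y \cos{\left(5 y^{2} + 4 \right)} - 48 \sqrt{y^{2} + 3}}{72 y^{2} \sqrt{y^{2} + 3} + 8 \sqrt{y^{2} + 3}}, which equals f(y).
F(-1/2) = \frac{\sqrt{26} \sin{\left(\frac{21}{4} \right)}}{16} + 2 \operatorname{atan}{\left(\frac{3}{2} \right)}; F(-3) = \frac{\sqrt{6} \sin{\left(49 \right)}}{4} + 2 \operatorname{atan}{\left(9 \right)}.
Integral = F(-1/2) - F(-3) = - 2 \operatorname{atan}{\left(9 \right)} + \frac{\sqrt{26} \sin{\left(\frac{21}{4} \right)}}{16} - \frac{\sqrt{6} \sin{\left(49 \right)}}{4} + 2 \operatorname{atan}{\left(\frac{3}{2} \right)}.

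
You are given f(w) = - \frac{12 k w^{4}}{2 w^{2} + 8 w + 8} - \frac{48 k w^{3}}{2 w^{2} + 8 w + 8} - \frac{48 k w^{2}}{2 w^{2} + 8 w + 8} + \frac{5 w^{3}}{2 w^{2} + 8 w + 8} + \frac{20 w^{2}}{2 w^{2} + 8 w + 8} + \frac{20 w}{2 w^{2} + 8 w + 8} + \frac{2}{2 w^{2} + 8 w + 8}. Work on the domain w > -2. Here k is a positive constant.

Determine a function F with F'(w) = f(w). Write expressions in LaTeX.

Integrate term by term and add the pieces.
Check: d/dw[- 2 k w^{3} + \frac{5 w^{2}}{4} - \frac{1}{w + 2}] = \frac{- 12 k w^{4} - 48 k w^{3} - 48 k w^{2} + 5 w^{3} + 20 w^{2} + 20 w + 2}{2 w^{2} + 8 w + 8}, which equals f(w).

An antiderivative is F(w) = - 2 k w^{3} + \frac{5 w^{2}}{4} - \frac{1}{w + 2}.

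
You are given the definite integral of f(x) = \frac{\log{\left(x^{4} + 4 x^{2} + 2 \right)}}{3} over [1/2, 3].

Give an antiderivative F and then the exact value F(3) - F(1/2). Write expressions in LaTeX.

Differentiate the proposed F(x) back; it has to land on f(x) exactly.
F(x) = \frac{x \log{\left(x^{4} + 4 x^{2} + 2 \right)}}{3} - \frac{4 x}{3} + 2 \sqrt{\frac{2}{9} - \frac{\sqrt{2}}{9}} \operatorname{atan}{\left(\frac{x}{\sqrt{2 - \sqrt{2}}} \right)} + 2 \sqrt{\frac{\sqrt{2}}{9} + \frac{2}{9}} \operatorname{atan}{\left(\frac{x}{\sqrt{\sqrt{2} + 2}} \right)} is an antiderivative of f.
Check: d/dx[\frac{x \log{\left(x^{4} + 4 x^{2} + 2 \right)}}{3} - \frac{4 x}{3} + 2 \sqrt{\frac{2}{9} - \frac{\sqrt{2}}{9}} \operatorname{atan}{\left(\frac{x}{\sqrt{2 - \sqrt{2}}} \right)} + 2 \sqrt{\frac{\sqrt{2}}{9} + \frac{2}{9}} \operatorname{atan}{\left(\frac{x}{\sqrt{\sqrt{2} + 2}} \right)}] = \frac{\log{\left(x^{4} + 4 x^{2} + 2 \right)}}{3} = f(x).
F(3) = -4 + \frac{2 \sqrt{2 - \sqrt{2}} \operatorname{atan}{\left(\frac{3}{\sqrt{2 - \sqrt{2}}} \right)}}{3} + \frac{2 \sqrt{\sqrt{2} + 2} \operatorname{atan}{\left(\frac{3}{\sqrt{\sqrt{2} + 2}} \right)}}{3} + \log{\left(119 \right)}; F(1/2) = - \frac{2}{3} + \frac{\log{\left(\frac{49}{16} \right)}}{6} + \frac{2 \sqrt{2 - \sqrt{2}} \operatorname{atan}{\left(\frac{1}{2 \sqrt{2 - \sqrt{2}}} \right)}}{3} + \frac{2 \sqrt{\sqrt{2} + 2} \operatorname{atan}{\left(\frac{1}{2 \sqrt{\sqrt{2} + 2}} \right)}}{3}.
Integral = F(3) - F(1/2) = - \frac{10}{3} - \frac{2 \sqrt{\sqrt{2} + 2} \operatorname{atan}{\left(\frac{1}{2 \sqrt{\sqrt{2} + 2}} \right)}}{3} - \frac{2 \sqrt{2 - \sqrt{2}} \operatorname{atan}{\left(\frac{1}{2 \sqrt{2 - \sqrt{2}}} \right)}}{3} - \frac{\log{\left(\frac{49}{16} \right)}}{6} + \frac{2 \sqrt{2 - \sqrt{2}} \operatorname{atan}{\left(\frac{3}{\sqrt{2 - \sqrt{2}}} \right)}}{3} + \frac{2 \sqrt{\sqrt{2} + 2} \operatorname{atan}{\left(\frac{3}{\sqrt{\sqrt{2} + 2}} \right)}}{3} + \log{\left(119 \right)}.

Antiderivative: F(x) = \frac{x \log{\left(x^{4} + 4 x^{2} + 2 \right)}}{3} - \frac{4 x}{3} + 2 \sqrt{\frac{2}{9} - \frac{\sqrt{2}}{9}} \operatorname{atan}{\left(\frac{x}{\sqrt{2 - \sqrt{2}}} \right)} + 2 \sqrt{\frac{\sqrt{2}}{9} + \frac{2}{9}} \operatorname{atan}{\left(\frac{x}{\sqrt{\sqrt{2} + 2}} \right)}; value = - \frac{10}{3} - \frac{2 \sqrt{\sqrt{2} + 2} \operatorname{atan}{\left(\frac{1}{2 \sqrt{\sqrt{2} + 2}} \right)}}{3} - \frac{2 \sqrt{2 - \sqrt{2}} \operatorname{atan}{\left(\frac{1}{2 \sqrt{2 - \sqrt{2}}} \right)}}{3} - \frac{\log{\left(\frac{49}{16} \right)}}{6} + \frac{2 \sqrt{2 - \sqrt{2}} \operatorname{atan}{\left(\frac{3}{\sqrt{2 - \sqrt{2}}} \right)}}{3} + \frac{2 \sqrt{\sqrt{2} + 2} \operatorname{atan}{\left(\frac{3}{\sqrt{\sqrt{2} + 2}} \right)}}{3} + \log{\left(119 \right)}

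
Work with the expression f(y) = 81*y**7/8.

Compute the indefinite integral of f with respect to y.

An antiderivative F(y) passes only if d/dy[F] lands on f(y) exactly.
Check: d/dy[81*y**8/64] = 81*y**7/8 = f(y).

F(y) = 81*y**8/64 + C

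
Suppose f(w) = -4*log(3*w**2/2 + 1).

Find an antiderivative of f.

Differentiate the proposed F(w) back; it has to land on f(w) exactly.
Check: d/dw[4*(-3*w*log(3*w**2/2 + 1) + 6*w - 2*sqrt(6)*atan(sqrt(6)*w/2))/3] = -4*log(3*w**2/2 + 1) = f(w).

An antiderivative is F(w) = 4*(-3*w*log(3*w**2/2 + 1) + 6*w - 2*sqrt(6)*atan(sqrt(6)*w/2))/3.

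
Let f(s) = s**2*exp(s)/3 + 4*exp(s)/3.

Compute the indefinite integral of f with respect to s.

f has the shape u'v + uv' for u = s**2/3 - 2*s/3 + 2 and v = exp(s) — it is the derivative of the product u*v.
Check: d/ds[s**2*exp(s)/3 - 2*s*exp(s)/3 + 2*exp(s)] = s**2*exp(s)/3 + 4*exp(s)/3 = f(s).

F(s) = s**2*exp(s)/3 - 2*s*exp(s)/3 + 2*exp(s) + C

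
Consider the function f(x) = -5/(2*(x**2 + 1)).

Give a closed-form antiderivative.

Whatever form F(x) takes, F'(x) = f(x) is non-negotiable.
Check: d/dx[-5*atan(x)/2] = -5/(2*x**2 + 2), which equals f(x).

An antiderivative is F(x) = -5*atan(x)/2.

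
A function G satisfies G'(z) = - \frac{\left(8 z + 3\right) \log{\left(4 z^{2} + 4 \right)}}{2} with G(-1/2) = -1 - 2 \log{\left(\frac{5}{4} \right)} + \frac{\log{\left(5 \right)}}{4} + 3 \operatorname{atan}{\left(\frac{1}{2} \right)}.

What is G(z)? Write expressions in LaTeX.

Differentiate the proposed G(z) back; it has to land on the given G'(z).
A general antiderivative is 2 z^{2} + 3 z + \left(- 2 z^{2} - \frac{3 z}{2}\right) \log{\left(4 z^{2} + 4 \right)} - 2 \log{\left(z^{2} + 1 \right)} - 3 \operatorname{atan}{\left(z \right)} + C.
The condition gives C = -1 - 2 \log{\left(\frac{5}{4} \right)} + \frac{\log{\left(5 \right)}}{4} + 3 \operatorname{atan}{\left(\frac{1}{2} \right)} - (-1 - 2 \log{\left(\frac{5}{4} \right)} + \frac{\log{\left(5 \right)}}{4} + 3 \operatorname{atan}{\left(\frac{1}{2} \right)}) = 0.
So G(z) = \frac{4 z^{2} + z \left(- 4 z - 3\right) \log{\left(4 z^{2} + 4 \right)} + 6 z - 4 \log{\left(z^{2} + 1 \right)} - 6 \operatorname{atan}{\left(z \right)}}{2}.
Check: d/dz[\frac{4 z^{2} + z \left(- 4 z - 3\right) \log{\left(4 z^{2} + 4 \right)} + 6 z - 4 \log{\left(z^{2} + 1 \right)} - 6 \operatorname{atan}{\left(z \right)}}{2}] = - 4 z \log{\left(z^{2} + 1 \right)} - 8 z \log{\left(2 \right)} - \frac{3 \log{\left(z^{2} + 1 \right)}}{2} - 3 \log{\left(2 \right)}, which equals G'(z).

G(z) = \frac{4 z^{2} + z \left(- 4 z - 3\right) \log{\left(4 z^{2} + 4 \right)} + 6 z - 4 \log{\left(z^{2} + 1 \right)} - 6 \operatorname{atan}{\left(z \right)}}{2}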